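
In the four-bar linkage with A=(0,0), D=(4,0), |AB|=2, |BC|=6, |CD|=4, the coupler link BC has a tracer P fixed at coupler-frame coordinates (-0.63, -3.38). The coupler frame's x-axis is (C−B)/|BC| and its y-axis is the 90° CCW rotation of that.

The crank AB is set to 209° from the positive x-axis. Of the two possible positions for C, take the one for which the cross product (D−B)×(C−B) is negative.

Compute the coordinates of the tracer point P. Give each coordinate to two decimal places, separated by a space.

-3.98 -3.58

A=(0,0), D=(4.00,0)
B = A + 2.00·(cos209°, sin209°) = (-1.7492, -0.9696)
|BD| = 5.8304
circle(B,6.00) ∩ circle(D,4.00): a=4.6304, h=3.8157
  candidates: C₊=(2.1821,3.5630) cross=22.247; C₋=(3.4512,-3.9622) cross=-22.247
  mode - wants cross < 0 → take C=(3.4512,-3.9622) (cross=-22.247)
ex = (C−B)/|BC| = (0.8667,-0.4988); ey = (0.4988,0.8667)
P = B + -0.63·ex + -3.38·ey = (-3.9811,-3.5850)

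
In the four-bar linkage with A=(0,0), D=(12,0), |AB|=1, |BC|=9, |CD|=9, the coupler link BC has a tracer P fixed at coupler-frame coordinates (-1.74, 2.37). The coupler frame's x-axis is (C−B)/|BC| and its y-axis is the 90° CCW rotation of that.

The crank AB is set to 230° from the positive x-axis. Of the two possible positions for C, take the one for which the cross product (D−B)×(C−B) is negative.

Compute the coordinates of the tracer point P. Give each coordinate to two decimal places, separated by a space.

-0.36 2.16

A=(0,0), D=(12.00,0)
B = A + 1.00·(cos230°, sin230°) = (-0.6428, -0.7660)
|BD| = 12.6660
circle(B,9.00) ∩ circle(D,9.00): a=6.3330, h=6.3948
  candidates: C₊=(5.2918,6.0001) cross=80.996; C₋=(6.0654,-6.7661) cross=-80.996
  mode - wants cross < 0 → take C=(6.0654,-6.7661) (cross=-80.996)
ex = (C−B)/|BC| = (0.7454,-0.6667); ey = (0.6667,0.7454)
P = B + -1.74·ex + 2.37·ey = (-0.3597,2.1604)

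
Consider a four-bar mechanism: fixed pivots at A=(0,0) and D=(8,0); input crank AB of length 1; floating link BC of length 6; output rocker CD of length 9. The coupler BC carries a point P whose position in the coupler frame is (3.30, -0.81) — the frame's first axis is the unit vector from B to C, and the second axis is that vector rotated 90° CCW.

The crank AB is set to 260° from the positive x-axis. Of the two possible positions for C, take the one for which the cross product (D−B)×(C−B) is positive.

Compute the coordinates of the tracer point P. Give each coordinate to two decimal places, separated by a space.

A=(0,0), D=(8.00,0)
B = A + 1.00·(cos260°, sin260°) = (-0.1736, -0.9848)
|BD| = 8.2328
circle(B,6.00) ∩ circle(D,9.00): a=1.3834, h=5.8383
  candidates: C₊=(0.5014,4.9771) cross=48.066; C₋=(1.8982,-6.6157) cross=-48.066
  mode + wants cross > 0 → take C=(0.5014,4.9771) (cross=48.066)
ex = (C−B)/|BC| = (0.1125,0.9937); ey = (-0.9937,0.1125)
P = B + 3.30·ex + -0.81·ey = (1.0025,2.2031)

1.00 2.20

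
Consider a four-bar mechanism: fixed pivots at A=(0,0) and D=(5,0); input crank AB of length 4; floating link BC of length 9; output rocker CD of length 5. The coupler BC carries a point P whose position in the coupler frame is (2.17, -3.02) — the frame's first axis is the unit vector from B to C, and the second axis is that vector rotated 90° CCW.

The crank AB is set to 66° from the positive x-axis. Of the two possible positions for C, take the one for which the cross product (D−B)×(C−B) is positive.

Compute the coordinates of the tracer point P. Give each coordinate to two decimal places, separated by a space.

A=(0,0), D=(5.00,0)
B = A + 4.00·(cos66°, sin66°) = (1.6269, 3.6542)
|BD| = 4.9730
circle(B,9.00) ∩ circle(D,5.00): a=8.1169, h=3.8879
  candidates: C₊=(9.9893,0.3269) cross=19.334; C₋=(4.2756,-4.9472) cross=-19.334
  mode + wants cross > 0 → take C=(9.9893,0.3269) (cross=19.334)
ex = (C−B)/|BC| = (0.9292,-0.3697); ey = (0.3697,0.9292)
P = B + 2.17·ex + -3.02·ey = (2.5267,0.0459)

2.53 0.05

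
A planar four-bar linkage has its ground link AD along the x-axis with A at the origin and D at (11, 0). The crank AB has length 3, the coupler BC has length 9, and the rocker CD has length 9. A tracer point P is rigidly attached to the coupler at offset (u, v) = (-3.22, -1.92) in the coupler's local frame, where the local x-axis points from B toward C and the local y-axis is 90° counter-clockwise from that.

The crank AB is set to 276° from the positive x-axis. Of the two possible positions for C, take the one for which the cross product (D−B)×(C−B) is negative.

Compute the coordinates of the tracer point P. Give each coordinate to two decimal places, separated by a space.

A=(0,0), D=(11.00,0)
B = A + 3.00·(cos276°, sin276°) = (0.3136, -2.9836)
|BD| = 11.0951
circle(B,9.00) ∩ circle(D,9.00): a=5.5475, h=7.0869
  candidates: C₊=(3.7511,5.3341) cross=78.630; C₋=(7.5625,-8.3177) cross=-78.630
  mode - wants cross < 0 → take C=(7.5625,-8.3177) (cross=-78.630)
ex = (C−B)/|BC| = (0.8054,-0.5927); ey = (0.5927,0.8054)
P = B + -3.22·ex + -1.92·ey = (-3.4179,-2.6216)

-3.42 -2.62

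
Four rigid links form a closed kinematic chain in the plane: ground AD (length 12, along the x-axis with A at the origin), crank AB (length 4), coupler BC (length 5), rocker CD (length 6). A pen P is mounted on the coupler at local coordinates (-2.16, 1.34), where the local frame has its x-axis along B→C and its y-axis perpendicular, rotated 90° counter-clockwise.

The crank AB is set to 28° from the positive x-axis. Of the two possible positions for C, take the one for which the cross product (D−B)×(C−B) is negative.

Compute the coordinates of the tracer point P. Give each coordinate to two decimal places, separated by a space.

A=(0,0), D=(12.00,0)
B = A + 4.00·(cos28°, sin28°) = (3.5318, 1.8779)
|BD| = 8.6739
circle(B,5.00) ∩ circle(D,6.00): a=3.7029, h=3.3599
  candidates: C₊=(7.8743,4.3564) cross=29.143; C₋=(6.4194,-2.2040) cross=-29.143
  mode - wants cross < 0 → take C=(6.4194,-2.2040) (cross=-29.143)
ex = (C−B)/|BC| = (0.5775,-0.8164); ey = (0.8164,0.5775)
P = B + -2.16·ex + 1.34·ey = (3.3783,4.4151)

3.38 4.42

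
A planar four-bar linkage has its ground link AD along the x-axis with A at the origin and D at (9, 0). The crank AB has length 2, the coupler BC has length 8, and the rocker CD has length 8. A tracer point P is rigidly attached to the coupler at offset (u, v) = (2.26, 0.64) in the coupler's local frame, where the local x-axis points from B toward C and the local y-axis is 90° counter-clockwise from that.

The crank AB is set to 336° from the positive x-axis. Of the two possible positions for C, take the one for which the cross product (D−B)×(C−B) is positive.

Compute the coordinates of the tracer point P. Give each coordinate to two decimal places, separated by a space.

A=(0,0), D=(9.00,0)
B = A + 2.00·(cos336°, sin336°) = (1.8271, -0.8135)
|BD| = 7.2189
circle(B,8.00) ∩ circle(D,8.00): a=3.6094, h=7.1395
  candidates: C₊=(4.6090,6.6873) cross=51.539; C₋=(6.2181,-7.5007) cross=-51.539
  mode + wants cross > 0 → take C=(4.6090,6.6873) (cross=51.539)
ex = (C−B)/|BC| = (0.3477,0.9376); ey = (-0.9376,0.3477)
P = B + 2.26·ex + 0.64·ey = (2.0129,1.5280)

2.01 1.53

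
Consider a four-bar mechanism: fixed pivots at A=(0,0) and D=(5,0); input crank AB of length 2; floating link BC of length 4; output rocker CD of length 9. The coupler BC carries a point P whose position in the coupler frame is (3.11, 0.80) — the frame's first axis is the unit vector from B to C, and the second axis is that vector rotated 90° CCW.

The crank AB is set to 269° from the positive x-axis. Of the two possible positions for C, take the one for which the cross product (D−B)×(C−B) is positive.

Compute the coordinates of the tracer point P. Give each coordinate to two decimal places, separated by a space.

A=(0,0), D=(5.00,0)
B = A + 2.00·(cos269°, sin269°) = (-0.0349, -1.9997)
|BD| = 5.4175
circle(B,4.00) ∩ circle(D,9.00): a=-3.2904, h=2.2745
  candidates: C₊=(-3.9325,-1.1003) cross=12.322; C₋=(-2.2533,-5.3281) cross=-12.322
  mode + wants cross > 0 → take C=(-3.9325,-1.1003) (cross=12.322)
ex = (C−B)/|BC| = (-0.9744,0.2248); ey = (-0.2248,-0.9744)
P = B + 3.11·ex + 0.80·ey = (-3.2451,-2.0800)

-3.25 -2.08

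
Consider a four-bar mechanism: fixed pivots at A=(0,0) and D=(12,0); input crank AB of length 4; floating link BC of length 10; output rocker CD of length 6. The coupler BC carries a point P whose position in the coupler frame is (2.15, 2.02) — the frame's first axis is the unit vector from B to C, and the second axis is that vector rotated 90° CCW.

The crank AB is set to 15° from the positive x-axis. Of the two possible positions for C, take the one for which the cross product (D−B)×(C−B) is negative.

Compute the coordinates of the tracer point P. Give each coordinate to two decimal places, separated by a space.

6.81 0.99

A=(0,0), D=(12.00,0)
B = A + 4.00·(cos15°, sin15°) = (3.8637, 1.0353)
|BD| = 8.2019
circle(B,10.00) ∩ circle(D,6.00): a=8.0025, h=5.9967
  candidates: C₊=(12.5591,5.9739) cross=49.184; C₋=(11.0453,-5.9236) cross=-49.184
  mode - wants cross < 0 → take C=(11.0453,-5.9236) (cross=-49.184)
ex = (C−B)/|BC| = (0.7182,-0.6959); ey = (0.6959,0.7182)
P = B + 2.15·ex + 2.02·ey = (6.8134,0.9898)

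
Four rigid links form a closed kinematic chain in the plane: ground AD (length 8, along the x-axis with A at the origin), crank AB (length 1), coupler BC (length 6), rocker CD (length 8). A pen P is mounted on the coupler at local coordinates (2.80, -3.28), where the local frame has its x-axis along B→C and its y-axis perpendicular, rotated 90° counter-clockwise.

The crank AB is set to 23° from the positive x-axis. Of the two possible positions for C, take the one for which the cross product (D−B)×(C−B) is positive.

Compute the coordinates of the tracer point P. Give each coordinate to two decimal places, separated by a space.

4.91 2.02

A=(0,0), D=(8.00,0)
B = A + 1.00·(cos23°, sin23°) = (0.9205, 0.3907)
|BD| = 7.0903
circle(B,6.00) ∩ circle(D,8.00): a=1.5706, h=5.7908
  candidates: C₊=(2.8078,6.0862) cross=41.058; C₋=(2.1696,-5.4778) cross=-41.058
  mode + wants cross > 0 → take C=(2.8078,6.0862) (cross=41.058)
ex = (C−B)/|BC| = (0.3146,0.9492); ey = (-0.9492,0.3146)
P = B + 2.80·ex + -3.28·ey = (4.9148,2.0169)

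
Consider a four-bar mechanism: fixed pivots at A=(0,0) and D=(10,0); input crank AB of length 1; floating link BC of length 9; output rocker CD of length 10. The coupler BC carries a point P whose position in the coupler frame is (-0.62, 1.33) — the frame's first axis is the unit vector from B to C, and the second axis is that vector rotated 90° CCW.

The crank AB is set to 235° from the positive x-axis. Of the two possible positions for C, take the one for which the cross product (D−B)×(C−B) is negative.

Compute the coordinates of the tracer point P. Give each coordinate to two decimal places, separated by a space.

0.19 0.44

A=(0,0), D=(10.00,0)
B = A + 1.00·(cos235°, sin235°) = (-0.5736, -0.8192)
|BD| = 10.6053
circle(B,9.00) ∩ circle(D,10.00): a=4.4068, h=7.8473
  candidates: C₊=(3.2140,7.3451) cross=83.222; C₋=(4.4262,-8.3026) cross=-83.222
  mode - wants cross < 0 → take C=(4.4262,-8.3026) (cross=-83.222)
ex = (C−B)/|BC| = (0.5555,-0.8315); ey = (0.8315,0.5555)
P = B + -0.62·ex + 1.33·ey = (0.1879,0.4352)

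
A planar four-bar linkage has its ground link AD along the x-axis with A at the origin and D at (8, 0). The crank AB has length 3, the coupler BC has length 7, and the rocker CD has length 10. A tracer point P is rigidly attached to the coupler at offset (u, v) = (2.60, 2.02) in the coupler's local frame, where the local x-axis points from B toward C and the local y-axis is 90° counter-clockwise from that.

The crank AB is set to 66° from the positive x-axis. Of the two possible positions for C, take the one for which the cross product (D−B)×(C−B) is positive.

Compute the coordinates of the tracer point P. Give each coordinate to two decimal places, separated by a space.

0.40 5.93

A=(0,0), D=(8.00,0)
B = A + 3.00·(cos66°, sin66°) = (1.2202, 2.7406)
|BD| = 7.3128
circle(B,7.00) ∩ circle(D,10.00): a=0.1693, h=6.9980
  candidates: C₊=(3.9999,9.1651) cross=51.174; C₋=(-1.2454,-3.8107) cross=-51.174
  mode + wants cross > 0 → take C=(3.9999,9.1651) (cross=51.174)
ex = (C−B)/|BC| = (0.3971,0.9178); ey = (-0.9178,0.3971)
P = B + 2.60·ex + 2.02·ey = (0.3987,5.9290)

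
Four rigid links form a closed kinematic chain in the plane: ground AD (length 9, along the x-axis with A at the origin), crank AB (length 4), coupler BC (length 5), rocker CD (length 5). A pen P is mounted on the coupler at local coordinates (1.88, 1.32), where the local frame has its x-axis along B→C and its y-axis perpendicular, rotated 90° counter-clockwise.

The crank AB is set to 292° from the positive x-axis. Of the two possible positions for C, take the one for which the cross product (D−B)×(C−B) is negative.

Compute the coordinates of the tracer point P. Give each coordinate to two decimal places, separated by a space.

A=(0,0), D=(9.00,0)
B = A + 4.00·(cos292°, sin292°) = (1.4984, -3.7087)
|BD| = 8.3683
circle(B,5.00) ∩ circle(D,5.00): a=4.1841, h=2.7373
  candidates: C₊=(4.0361,0.5994) cross=22.907; C₋=(6.4624,-4.3082) cross=-22.907
  mode - wants cross < 0 → take C=(6.4624,-4.3082) (cross=-22.907)
ex = (C−B)/|BC| = (0.9928,-0.1199); ey = (0.1199,0.9928)
P = B + 1.88·ex + 1.32·ey = (3.5231,-2.6236)

3.52 -2.62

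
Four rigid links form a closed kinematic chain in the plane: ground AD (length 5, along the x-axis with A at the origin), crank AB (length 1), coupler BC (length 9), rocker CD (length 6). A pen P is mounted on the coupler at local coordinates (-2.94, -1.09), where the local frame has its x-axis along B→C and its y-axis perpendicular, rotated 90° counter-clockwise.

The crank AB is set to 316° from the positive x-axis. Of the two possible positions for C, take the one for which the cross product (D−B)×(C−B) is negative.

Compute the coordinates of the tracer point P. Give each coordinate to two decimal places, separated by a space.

-2.40 -0.39

A=(0,0), D=(5.00,0)
B = A + 1.00·(cos316°, sin316°) = (0.7193, -0.6947)
|BD| = 4.3367
circle(B,9.00) ∩ circle(D,6.00): a=7.3567, h=5.1846
  candidates: C₊=(7.1505,5.6014) cross=22.484; C₋=(8.8115,-4.6339) cross=-22.484
  mode - wants cross < 0 → take C=(8.8115,-4.6339) (cross=-22.484)
ex = (C−B)/|BC| = (0.8991,-0.4377); ey = (0.4377,0.8991)
P = B + -2.94·ex + -1.09·ey = (-2.4012,-0.3879)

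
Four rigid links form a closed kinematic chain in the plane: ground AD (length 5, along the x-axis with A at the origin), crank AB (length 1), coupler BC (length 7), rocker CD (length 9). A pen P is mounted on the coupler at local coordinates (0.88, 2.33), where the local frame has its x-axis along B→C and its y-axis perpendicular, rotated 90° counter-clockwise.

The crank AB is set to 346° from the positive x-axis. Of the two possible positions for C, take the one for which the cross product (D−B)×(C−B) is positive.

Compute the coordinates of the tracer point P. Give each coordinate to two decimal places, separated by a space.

A=(0,0), D=(5.00,0)
B = A + 1.00·(cos346°, sin346°) = (0.9703, -0.2419)
|BD| = 4.0370
circle(B,7.00) ∩ circle(D,9.00): a=-1.9449, h=6.7244
  candidates: C₊=(-1.3741,6.3538) cross=27.146; C₋=(-0.5681,-7.0708) cross=-27.146
  mode + wants cross > 0 → take C=(-1.3741,6.3538) (cross=27.146)
ex = (C−B)/|BC| = (-0.3349,0.9422); ey = (-0.9422,-0.3349)
P = B + 0.88·ex + 2.33·ey = (-1.5199,-0.1931)

-1.52 -0.19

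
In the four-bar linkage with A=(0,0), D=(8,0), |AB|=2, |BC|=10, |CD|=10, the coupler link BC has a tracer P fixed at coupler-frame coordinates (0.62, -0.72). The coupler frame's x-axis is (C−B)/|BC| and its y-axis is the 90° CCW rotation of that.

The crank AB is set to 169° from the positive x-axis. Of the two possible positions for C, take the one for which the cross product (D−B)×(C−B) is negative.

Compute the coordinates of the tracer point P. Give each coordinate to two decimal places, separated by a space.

A=(0,0), D=(8.00,0)
B = A + 2.00·(cos169°, sin169°) = (-1.9633, 0.3816)
|BD| = 9.9706
circle(B,10.00) ∩ circle(D,10.00): a=4.9853, h=8.6687
  candidates: C₊=(3.3502,8.8532) cross=86.432; C₋=(2.6866,-8.4716) cross=-86.432
  mode - wants cross < 0 → take C=(2.6866,-8.4716) (cross=-86.432)
ex = (C−B)/|BC| = (0.4650,-0.8853); ey = (0.8853,0.4650)
P = B + 0.62·ex + -0.72·ey = (-2.3124,-0.5021)

-2.31 -0.50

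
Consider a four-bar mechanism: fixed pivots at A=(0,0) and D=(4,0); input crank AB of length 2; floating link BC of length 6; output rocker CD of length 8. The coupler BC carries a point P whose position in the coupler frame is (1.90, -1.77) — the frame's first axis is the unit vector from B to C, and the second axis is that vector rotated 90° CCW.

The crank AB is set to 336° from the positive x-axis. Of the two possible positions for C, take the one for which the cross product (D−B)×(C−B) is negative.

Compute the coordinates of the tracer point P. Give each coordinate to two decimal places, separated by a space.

A=(0,0), D=(4.00,0)
B = A + 2.00·(cos336°, sin336°) = (1.8271, -0.8135)
|BD| = 2.3202
circle(B,6.00) ∩ circle(D,8.00): a=-4.8739, h=3.4993
  candidates: C₊=(-3.9643,0.7549) cross=8.119; C₋=(-1.5105,-5.7995) cross=-8.119
  mode - wants cross < 0 → take C=(-1.5105,-5.7995) (cross=-8.119)
ex = (C−B)/|BC| = (-0.5563,-0.8310); ey = (0.8310,-0.5563)
P = B + 1.90·ex + -1.77·ey = (-0.7007,-1.4078)

-0.70 -1.41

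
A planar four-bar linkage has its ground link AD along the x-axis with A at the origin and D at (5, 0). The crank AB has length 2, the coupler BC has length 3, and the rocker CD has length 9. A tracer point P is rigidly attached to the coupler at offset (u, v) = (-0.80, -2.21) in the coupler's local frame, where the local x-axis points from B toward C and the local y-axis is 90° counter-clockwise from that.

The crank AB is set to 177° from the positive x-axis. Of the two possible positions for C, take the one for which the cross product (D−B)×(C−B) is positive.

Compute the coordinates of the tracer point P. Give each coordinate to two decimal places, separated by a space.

A=(0,0), D=(5.00,0)
B = A + 2.00·(cos177°, sin177°) = (-1.9973, 0.1047)
|BD| = 6.9980
circle(B,3.00) ∩ circle(D,9.00): a=-1.6453, h=2.5086
  candidates: C₊=(-3.6048,2.6376) cross=17.555; C₋=(-3.6799,-2.3790) cross=-17.555
  mode + wants cross > 0 → take C=(-3.6048,2.6376) (cross=17.555)
ex = (C−B)/|BC| = (-0.5359,0.8443); ey = (-0.8443,-0.5359)
P = B + -0.80·ex + -2.21·ey = (0.2973,0.6135)

0.30 0.61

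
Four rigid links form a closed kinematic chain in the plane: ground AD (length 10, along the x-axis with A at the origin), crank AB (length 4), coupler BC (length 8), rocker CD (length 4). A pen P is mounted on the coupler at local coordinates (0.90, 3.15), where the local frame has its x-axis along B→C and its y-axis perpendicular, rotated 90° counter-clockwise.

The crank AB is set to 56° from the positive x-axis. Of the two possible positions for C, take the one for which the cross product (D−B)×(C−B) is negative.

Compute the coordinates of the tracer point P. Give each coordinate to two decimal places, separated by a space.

A=(0,0), D=(10.00,0)
B = A + 4.00·(cos56°, sin56°) = (2.2368, 3.3162)
|BD| = 8.4418
circle(B,8.00) ∩ circle(D,4.00): a=7.0639, h=3.7552
  candidates: C₊=(10.2080,3.9946) cross=31.701; C₋=(7.2577,-2.9120) cross=-31.701
  mode - wants cross < 0 → take C=(7.2577,-2.9120) (cross=-31.701)
ex = (C−B)/|BC| = (0.6276,-0.7785); ey = (0.7785,0.6276)
P = B + 0.90·ex + 3.15·ey = (5.2540,4.5925)

5.25 4.59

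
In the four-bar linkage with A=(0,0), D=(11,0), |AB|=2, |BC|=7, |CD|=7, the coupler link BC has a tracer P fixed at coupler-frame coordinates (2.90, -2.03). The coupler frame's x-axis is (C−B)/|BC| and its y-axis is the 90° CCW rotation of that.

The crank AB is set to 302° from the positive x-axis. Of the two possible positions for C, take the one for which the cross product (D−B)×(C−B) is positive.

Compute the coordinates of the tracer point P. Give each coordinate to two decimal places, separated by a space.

A=(0,0), D=(11.00,0)
B = A + 2.00·(cos302°, sin302°) = (1.0598, -1.6961)
|BD| = 10.0838
circle(B,7.00) ∩ circle(D,7.00): a=5.0419, h=4.8558
  candidates: C₊=(5.2132,3.9386) cross=48.965; C₋=(6.8467,-5.6347) cross=-48.965
  mode + wants cross > 0 → take C=(5.2132,3.9386) (cross=48.965)
ex = (C−B)/|BC| = (0.5933,0.8050); ey = (-0.8050,0.5933)
P = B + 2.90·ex + -2.03·ey = (4.4146,-0.5662)

4.41 -0.57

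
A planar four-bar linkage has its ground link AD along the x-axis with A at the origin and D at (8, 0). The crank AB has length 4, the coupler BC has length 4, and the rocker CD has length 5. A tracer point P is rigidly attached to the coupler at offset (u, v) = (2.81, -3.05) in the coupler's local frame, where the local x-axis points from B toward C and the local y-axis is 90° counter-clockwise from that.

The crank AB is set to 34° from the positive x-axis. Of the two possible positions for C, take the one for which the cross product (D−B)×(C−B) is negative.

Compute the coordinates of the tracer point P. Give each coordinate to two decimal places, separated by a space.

0.27 -0.58

A=(0,0), D=(8.00,0)
B = A + 4.00·(cos34°, sin34°) = (3.3162, 2.2368)
|BD| = 5.1905
circle(B,4.00) ∩ circle(D,5.00): a=1.7283, h=3.6074
  candidates: C₊=(6.4303,4.7472) cross=18.724; C₋=(3.3212,-1.7632) cross=-18.724
  mode - wants cross < 0 → take C=(3.3212,-1.7632) (cross=-18.724)
ex = (C−B)/|BC| = (0.0013,-1.0000); ey = (1.0000,0.0013)
P = B + 2.81·ex + -3.05·ey = (0.2697,-0.5771)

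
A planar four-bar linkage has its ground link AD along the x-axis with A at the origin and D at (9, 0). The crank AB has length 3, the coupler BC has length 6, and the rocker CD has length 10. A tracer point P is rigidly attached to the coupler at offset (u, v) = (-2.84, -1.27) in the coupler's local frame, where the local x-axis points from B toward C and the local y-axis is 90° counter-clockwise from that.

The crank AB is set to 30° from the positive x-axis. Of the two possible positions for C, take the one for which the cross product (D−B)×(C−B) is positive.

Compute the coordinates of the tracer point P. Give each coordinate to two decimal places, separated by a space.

A=(0,0), D=(9.00,0)
B = A + 3.00·(cos30°, sin30°) = (2.5981, 1.5000)
|BD| = 6.5753
circle(B,6.00) ∩ circle(D,10.00): a=-1.5790, h=5.7885
  candidates: C₊=(2.3812,7.4961) cross=38.061; C₋=(-0.2598,-3.7756) cross=-38.061
  mode + wants cross > 0 → take C=(2.3812,7.4961) (cross=38.061)
ex = (C−B)/|BC| = (-0.0361,0.9993); ey = (-0.9993,-0.0361)
P = B + -2.84·ex + -1.27·ey = (3.9699,-1.2922)

3.97 -1.29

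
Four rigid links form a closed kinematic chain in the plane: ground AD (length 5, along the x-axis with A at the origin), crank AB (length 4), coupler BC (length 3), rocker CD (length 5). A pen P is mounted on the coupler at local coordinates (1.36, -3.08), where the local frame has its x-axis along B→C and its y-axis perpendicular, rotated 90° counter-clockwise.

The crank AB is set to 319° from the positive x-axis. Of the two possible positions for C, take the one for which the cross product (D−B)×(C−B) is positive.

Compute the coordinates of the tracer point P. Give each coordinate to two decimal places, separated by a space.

2.90 0.74

A=(0,0), D=(5.00,0)
B = A + 4.00·(cos319°, sin319°) = (3.0188, -2.6242)
|BD| = 3.2881
circle(B,3.00) ∩ circle(D,5.00): a=-0.7890, h=2.8944
  candidates: C₊=(0.2334,-1.5100) cross=9.517; C₋=(4.8535,-4.9979) cross=-9.517
  mode + wants cross > 0 → take C=(0.2334,-1.5100) (cross=9.517)
ex = (C−B)/|BC| = (-0.9285,0.3714); ey = (-0.3714,-0.9285)
P = B + 1.36·ex + -3.08·ey = (2.9001,0.7406)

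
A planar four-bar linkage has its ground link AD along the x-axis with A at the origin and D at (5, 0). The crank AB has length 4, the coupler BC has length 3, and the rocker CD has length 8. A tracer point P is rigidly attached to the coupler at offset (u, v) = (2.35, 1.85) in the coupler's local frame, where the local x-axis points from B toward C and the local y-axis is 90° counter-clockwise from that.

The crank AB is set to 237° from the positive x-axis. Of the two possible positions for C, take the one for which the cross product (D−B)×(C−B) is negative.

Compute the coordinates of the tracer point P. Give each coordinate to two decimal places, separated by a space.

0.68 -4.24

A=(0,0), D=(5.00,0)
B = A + 4.00·(cos237°, sin237°) = (-2.1786, -3.3547)
|BD| = 7.9237
circle(B,3.00) ∩ circle(D,8.00): a=0.4913, h=2.9595
  candidates: C₊=(-2.9864,-0.4655) cross=23.450; C₋=(-0.4805,-5.8279) cross=-23.450
  mode - wants cross < 0 → take C=(-0.4805,-5.8279) (cross=-23.450)
ex = (C−B)/|BC| = (0.5660,-0.8244); ey = (0.8244,0.5660)
P = B + 2.35·ex + 1.85·ey = (0.6767,-4.2449)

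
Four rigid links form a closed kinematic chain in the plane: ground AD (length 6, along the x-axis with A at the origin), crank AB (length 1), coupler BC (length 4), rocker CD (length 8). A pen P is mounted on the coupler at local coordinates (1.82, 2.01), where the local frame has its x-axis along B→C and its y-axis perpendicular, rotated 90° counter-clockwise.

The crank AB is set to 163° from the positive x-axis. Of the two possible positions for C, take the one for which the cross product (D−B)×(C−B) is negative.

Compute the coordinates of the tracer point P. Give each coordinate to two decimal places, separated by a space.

A=(0,0), D=(6.00,0)
B = A + 1.00·(cos163°, sin163°) = (-0.9563, 0.2924)
|BD| = 6.9624
circle(B,4.00) ∩ circle(D,8.00): a=0.0342, h=3.9999
  candidates: C₊=(-0.7542,4.2873) cross=27.849; C₋=(-1.0901,-3.7054) cross=-27.849
  mode - wants cross < 0 → take C=(-1.0901,-3.7054) (cross=-27.849)
ex = (C−B)/|BC| = (-0.0335,-0.9994); ey = (0.9994,-0.0335)
P = B + 1.82·ex + 2.01·ey = (0.9917,-1.5939)

0.99 -1.59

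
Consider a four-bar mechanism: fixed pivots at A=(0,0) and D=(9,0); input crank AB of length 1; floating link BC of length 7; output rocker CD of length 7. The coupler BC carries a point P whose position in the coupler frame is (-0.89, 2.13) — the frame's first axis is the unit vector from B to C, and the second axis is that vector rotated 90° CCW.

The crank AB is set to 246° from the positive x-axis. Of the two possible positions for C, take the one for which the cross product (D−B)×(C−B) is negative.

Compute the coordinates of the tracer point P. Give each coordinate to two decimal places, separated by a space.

A=(0,0), D=(9.00,0)
B = A + 1.00·(cos246°, sin246°) = (-0.4067, -0.9135)
|BD| = 9.4510
circle(B,7.00) ∩ circle(D,7.00): a=4.7255, h=5.1643
  candidates: C₊=(3.7974,4.6833) cross=48.807; C₋=(4.7958,-5.5969) cross=-48.807
  mode - wants cross < 0 → take C=(4.7958,-5.5969) (cross=-48.807)
ex = (C−B)/|BC| = (0.7432,-0.6690); ey = (0.6690,0.7432)
P = B + -0.89·ex + 2.13·ey = (0.3569,1.2650)

0.36 1.26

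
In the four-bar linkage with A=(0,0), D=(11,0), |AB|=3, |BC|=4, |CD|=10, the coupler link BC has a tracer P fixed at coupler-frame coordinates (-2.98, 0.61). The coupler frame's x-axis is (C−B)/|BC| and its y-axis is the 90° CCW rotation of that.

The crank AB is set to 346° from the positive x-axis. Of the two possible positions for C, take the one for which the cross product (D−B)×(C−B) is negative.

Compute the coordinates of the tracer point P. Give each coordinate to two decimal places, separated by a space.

A=(0,0), D=(11.00,0)
B = A + 3.00·(cos346°, sin346°) = (2.9109, -0.7258)
|BD| = 8.1216
circle(B,4.00) ∩ circle(D,10.00): a=-1.1106, h=3.8427
  candidates: C₊=(1.4613,3.0023) cross=31.209; C₋=(2.1481,-4.6524) cross=-31.209
  mode - wants cross < 0 → take C=(2.1481,-4.6524) (cross=-31.209)
ex = (C−B)/|BC| = (-0.1907,-0.9817); ey = (0.9817,-0.1907)
P = B + -2.98·ex + 0.61·ey = (4.0779,2.0832)

4.08 2.08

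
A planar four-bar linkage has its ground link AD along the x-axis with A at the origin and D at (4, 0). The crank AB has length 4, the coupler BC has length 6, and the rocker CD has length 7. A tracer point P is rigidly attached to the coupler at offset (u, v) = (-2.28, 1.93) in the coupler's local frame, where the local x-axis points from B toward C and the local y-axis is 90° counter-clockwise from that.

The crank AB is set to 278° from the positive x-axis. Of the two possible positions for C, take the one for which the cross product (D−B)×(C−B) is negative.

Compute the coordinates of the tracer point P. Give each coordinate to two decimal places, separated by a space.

-0.57 -1.19

A=(0,0), D=(4.00,0)
B = A + 4.00·(cos278°, sin278°) = (0.5567, -3.9611)
|BD| = 5.2485
circle(B,6.00) ∩ circle(D,7.00): a=1.3858, h=5.8378
  candidates: C₊=(-2.9400,0.9147) cross=30.639; C₋=(5.8717,-6.7451) cross=-30.639
  mode - wants cross < 0 → take C=(5.8717,-6.7451) (cross=-30.639)
ex = (C−B)/|BC| = (0.8858,-0.4640); ey = (0.4640,0.8858)
P = B + -2.28·ex + 1.93·ey = (-0.5675,-1.1935)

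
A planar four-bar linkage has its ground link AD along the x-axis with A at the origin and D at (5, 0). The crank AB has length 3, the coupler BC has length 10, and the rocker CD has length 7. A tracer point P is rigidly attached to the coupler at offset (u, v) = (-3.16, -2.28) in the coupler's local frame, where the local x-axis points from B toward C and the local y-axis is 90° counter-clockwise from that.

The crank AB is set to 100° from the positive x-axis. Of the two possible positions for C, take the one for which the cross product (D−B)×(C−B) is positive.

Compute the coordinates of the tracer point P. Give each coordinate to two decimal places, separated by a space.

-2.94 -0.10

A=(0,0), D=(5.00,0)
B = A + 3.00·(cos100°, sin100°) = (-0.5209, 2.9544)
|BD| = 6.2617
circle(B,10.00) ∩ circle(D,7.00): a=7.2032, h=6.9364
  candidates: C₊=(9.1028,5.6716) cross=43.434; C₋=(2.5574,-6.5600) cross=-43.434
  mode + wants cross > 0 → take C=(9.1028,5.6716) (cross=43.434)
ex = (C−B)/|BC| = (0.9624,0.2717); ey = (-0.2717,0.9624)
P = B + -3.16·ex + -2.28·ey = (-2.9425,-0.0984)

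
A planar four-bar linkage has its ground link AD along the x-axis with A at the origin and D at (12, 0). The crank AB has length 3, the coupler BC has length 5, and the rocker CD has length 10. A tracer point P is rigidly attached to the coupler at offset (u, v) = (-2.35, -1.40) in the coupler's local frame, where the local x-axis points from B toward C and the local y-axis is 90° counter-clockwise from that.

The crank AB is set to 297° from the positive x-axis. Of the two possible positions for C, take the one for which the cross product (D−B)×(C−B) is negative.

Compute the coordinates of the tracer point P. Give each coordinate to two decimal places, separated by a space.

A=(0,0), D=(12.00,0)
B = A + 3.00·(cos297°, sin297°) = (1.3620, -2.6730)
|BD| = 10.9687
circle(B,5.00) ∩ circle(D,10.00): a=2.0655, h=4.5534
  candidates: C₊=(2.2556,2.2465) cross=49.945; C₋=(4.4749,-6.5858) cross=-49.945
  mode - wants cross < 0 → take C=(4.4749,-6.5858) (cross=-49.945)
ex = (C−B)/|BC| = (0.6226,-0.7826); ey = (0.7826,0.6226)
P = B + -2.35·ex + -1.40·ey = (-1.1967,-1.7056)

-1.20 -1.71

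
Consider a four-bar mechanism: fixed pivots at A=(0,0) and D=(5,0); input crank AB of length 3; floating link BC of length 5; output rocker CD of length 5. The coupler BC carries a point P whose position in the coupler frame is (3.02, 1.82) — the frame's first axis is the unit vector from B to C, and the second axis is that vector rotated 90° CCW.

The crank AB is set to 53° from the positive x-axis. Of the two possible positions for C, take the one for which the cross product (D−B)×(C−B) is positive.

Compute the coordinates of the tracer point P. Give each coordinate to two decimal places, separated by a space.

3.53 5.47

A=(0,0), D=(5.00,0)
B = A + 3.00·(cos53°, sin53°) = (1.8054, 2.3959)
|BD| = 3.9932
circle(B,5.00) ∩ circle(D,5.00): a=1.9966, h=4.5841
  candidates: C₊=(6.1532,4.8652) cross=18.305; C₋=(0.6523,-2.4693) cross=-18.305
  mode + wants cross > 0 → take C=(6.1532,4.8652) (cross=18.305)
ex = (C−B)/|BC| = (0.8695,0.4939); ey = (-0.4939,0.8695)
P = B + 3.02·ex + 1.82·ey = (3.5326,5.4699)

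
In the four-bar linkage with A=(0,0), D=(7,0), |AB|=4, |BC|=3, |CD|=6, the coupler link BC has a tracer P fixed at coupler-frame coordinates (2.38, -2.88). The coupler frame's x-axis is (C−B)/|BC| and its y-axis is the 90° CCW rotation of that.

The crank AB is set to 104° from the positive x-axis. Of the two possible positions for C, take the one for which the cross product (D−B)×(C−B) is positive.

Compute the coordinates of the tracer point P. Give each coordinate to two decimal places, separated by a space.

A=(0,0), D=(7.00,0)
B = A + 4.00·(cos104°, sin104°) = (-0.9677, 3.8812)
|BD| = 8.8627
circle(B,3.00) ∩ circle(D,6.00): a=2.9081, h=0.7368
  candidates: C₊=(1.9694,3.2700) cross=6.530; C₋=(1.3241,1.9453) cross=-6.530
  mode + wants cross > 0 → take C=(1.9694,3.2700) (cross=6.530)
ex = (C−B)/|BC| = (0.9790,-0.2037); ey = (0.2037,0.9790)
P = B + 2.38·ex + -2.88·ey = (0.7757,0.5767)

0.78 0.58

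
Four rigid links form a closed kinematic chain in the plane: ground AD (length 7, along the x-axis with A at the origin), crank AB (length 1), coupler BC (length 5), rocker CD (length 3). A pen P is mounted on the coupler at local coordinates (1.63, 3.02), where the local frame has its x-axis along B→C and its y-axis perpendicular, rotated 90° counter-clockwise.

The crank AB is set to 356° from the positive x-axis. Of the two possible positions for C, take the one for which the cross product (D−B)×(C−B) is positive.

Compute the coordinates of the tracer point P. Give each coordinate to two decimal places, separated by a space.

A=(0,0), D=(7.00,0)
B = A + 1.00·(cos356°, sin356°) = (0.9976, -0.0698)
|BD| = 6.0028
circle(B,5.00) ∩ circle(D,3.00): a=4.3341, h=2.4931
  candidates: C₊=(5.3024,2.4735) cross=14.965; C₋=(5.3604,-2.5123) cross=-14.965
  mode + wants cross > 0 → take C=(5.3024,2.4735) (cross=14.965)
ex = (C−B)/|BC| = (0.8610,0.5087); ey = (-0.5087,0.8610)
P = B + 1.63·ex + 3.02·ey = (0.8648,3.3595)

0.86 3.36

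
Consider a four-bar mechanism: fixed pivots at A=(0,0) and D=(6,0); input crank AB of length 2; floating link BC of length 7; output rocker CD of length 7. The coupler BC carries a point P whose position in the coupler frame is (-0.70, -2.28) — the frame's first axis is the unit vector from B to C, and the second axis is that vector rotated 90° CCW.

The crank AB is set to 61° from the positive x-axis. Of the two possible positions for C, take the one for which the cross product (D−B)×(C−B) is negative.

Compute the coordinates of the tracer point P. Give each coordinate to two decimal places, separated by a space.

-1.35 2.32

A=(0,0), D=(6.00,0)
B = A + 2.00·(cos61°, sin61°) = (0.9696, 1.7492)
|BD| = 5.3258
circle(B,7.00) ∩ circle(D,7.00): a=2.6629, h=6.4737
  candidates: C₊=(5.6111,6.9892) cross=34.478; C₋=(1.3586,-5.2399) cross=-34.478
  mode - wants cross < 0 → take C=(1.3586,-5.2399) (cross=-34.478)
ex = (C−B)/|BC| = (0.0556,-0.9985); ey = (0.9985,0.0556)
P = B + -0.70·ex + -2.28·ey = (-1.3458,2.3215)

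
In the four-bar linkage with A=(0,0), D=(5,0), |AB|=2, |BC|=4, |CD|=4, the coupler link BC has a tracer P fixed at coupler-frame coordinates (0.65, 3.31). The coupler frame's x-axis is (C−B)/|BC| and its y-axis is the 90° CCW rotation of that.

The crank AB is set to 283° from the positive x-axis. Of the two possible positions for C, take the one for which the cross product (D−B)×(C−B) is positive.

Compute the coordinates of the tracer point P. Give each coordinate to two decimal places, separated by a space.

-2.58 -0.46

A=(0,0), D=(5.00,0)
B = A + 2.00·(cos283°, sin283°) = (0.4499, -1.9487)
|BD| = 4.9498
circle(B,4.00) ∩ circle(D,4.00): a=2.4749, h=3.1424
  candidates: C₊=(1.4878,1.9143) cross=15.554; C₋=(3.9621,-3.8630) cross=-15.554
  mode + wants cross > 0 → take C=(1.4878,1.9143) (cross=15.554)
ex = (C−B)/|BC| = (0.2595,0.9658); ey = (-0.9658,0.2595)
P = B + 0.65·ex + 3.31·ey = (-2.5781,-0.4621)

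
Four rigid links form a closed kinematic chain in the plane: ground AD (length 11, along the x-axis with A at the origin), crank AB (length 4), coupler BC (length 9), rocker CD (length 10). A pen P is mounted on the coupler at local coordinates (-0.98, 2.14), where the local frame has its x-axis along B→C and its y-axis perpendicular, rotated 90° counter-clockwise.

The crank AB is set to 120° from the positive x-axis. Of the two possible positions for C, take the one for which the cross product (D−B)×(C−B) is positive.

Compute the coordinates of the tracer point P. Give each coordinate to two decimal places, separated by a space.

-3.99 4.72

A=(0,0), D=(11.00,0)
B = A + 4.00·(cos120°, sin120°) = (-2.0000, 3.4641)
|BD| = 13.4536
circle(B,9.00) ∩ circle(D,10.00): a=6.0207, h=6.6896
  candidates: C₊=(5.5402,8.3780) cross=90.000; C₋=(2.0952,-4.5502) cross=-90.000
  mode + wants cross > 0 → take C=(5.5402,8.3780) (cross=90.000)
ex = (C−B)/|BC| = (0.8378,0.5460); ey = (-0.5460,0.8378)
P = B + -0.98·ex + 2.14·ey = (-3.9894,4.7219)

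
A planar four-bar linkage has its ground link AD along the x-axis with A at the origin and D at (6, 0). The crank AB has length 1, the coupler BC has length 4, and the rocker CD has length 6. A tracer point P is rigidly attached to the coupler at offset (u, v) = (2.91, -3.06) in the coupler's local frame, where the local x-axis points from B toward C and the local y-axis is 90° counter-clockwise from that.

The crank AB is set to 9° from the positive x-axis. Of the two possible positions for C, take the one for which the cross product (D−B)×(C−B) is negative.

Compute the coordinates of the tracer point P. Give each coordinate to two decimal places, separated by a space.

-1.77 -3.04

A=(0,0), D=(6.00,0)
B = A + 1.00·(cos9°, sin9°) = (0.9877, 0.1564)
|BD| = 5.0148
circle(B,4.00) ∩ circle(D,6.00): a=0.5133, h=3.9669
  candidates: C₊=(1.6244,4.1054) cross=19.893; C₋=(1.3770,-3.8246) cross=-19.893
  mode - wants cross < 0 → take C=(1.3770,-3.8246) (cross=-19.893)
ex = (C−B)/|BC| = (0.0973,-0.9953); ey = (0.9953,0.0973)
P = B + 2.91·ex + -3.06·ey = (-1.7746,-3.0375)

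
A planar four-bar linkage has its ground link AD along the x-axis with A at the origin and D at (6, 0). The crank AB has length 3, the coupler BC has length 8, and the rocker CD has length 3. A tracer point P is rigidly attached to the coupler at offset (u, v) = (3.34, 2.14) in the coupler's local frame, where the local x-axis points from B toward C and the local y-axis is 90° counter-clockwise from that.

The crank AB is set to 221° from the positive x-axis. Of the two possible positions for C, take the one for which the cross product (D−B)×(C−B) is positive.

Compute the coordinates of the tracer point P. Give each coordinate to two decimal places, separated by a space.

-0.70 1.68

A=(0,0), D=(6.00,0)
B = A + 3.00·(cos221°, sin221°) = (-2.2641, -1.9682)
|BD| = 8.4953
circle(B,8.00) ∩ circle(D,3.00): a=7.4847, h=2.8247
  candidates: C₊=(4.3625,2.5137) cross=23.996; C₋=(5.6714,-2.9819) cross=-23.996
  mode + wants cross > 0 → take C=(4.3625,2.5137) (cross=23.996)
ex = (C−B)/|BC| = (0.8283,0.5602); ey = (-0.5602,0.8283)
P = B + 3.34·ex + 2.14·ey = (-0.6964,1.6756)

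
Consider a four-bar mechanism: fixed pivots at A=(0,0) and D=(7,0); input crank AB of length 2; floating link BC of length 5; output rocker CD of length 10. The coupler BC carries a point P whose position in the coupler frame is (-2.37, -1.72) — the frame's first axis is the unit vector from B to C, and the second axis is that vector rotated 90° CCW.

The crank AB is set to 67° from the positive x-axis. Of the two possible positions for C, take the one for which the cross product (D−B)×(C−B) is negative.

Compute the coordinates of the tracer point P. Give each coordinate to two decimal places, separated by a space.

1.34 4.72

A=(0,0), D=(7.00,0)
B = A + 2.00·(cos67°, sin67°) = (0.7815, 1.8410)
|BD| = 6.4853
circle(B,5.00) ∩ circle(D,10.00): a=-2.5396, h=4.3070
  candidates: C₊=(-0.4310,6.6918) cross=27.932; C₋=(-2.8763,-1.5679) cross=-27.932
  mode - wants cross < 0 → take C=(-2.8763,-1.5679) (cross=-27.932)
ex = (C−B)/|BC| = (-0.7316,-0.6818); ey = (0.6818,-0.7316)
P = B + -2.37·ex + -1.72·ey = (1.3426,4.7151)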